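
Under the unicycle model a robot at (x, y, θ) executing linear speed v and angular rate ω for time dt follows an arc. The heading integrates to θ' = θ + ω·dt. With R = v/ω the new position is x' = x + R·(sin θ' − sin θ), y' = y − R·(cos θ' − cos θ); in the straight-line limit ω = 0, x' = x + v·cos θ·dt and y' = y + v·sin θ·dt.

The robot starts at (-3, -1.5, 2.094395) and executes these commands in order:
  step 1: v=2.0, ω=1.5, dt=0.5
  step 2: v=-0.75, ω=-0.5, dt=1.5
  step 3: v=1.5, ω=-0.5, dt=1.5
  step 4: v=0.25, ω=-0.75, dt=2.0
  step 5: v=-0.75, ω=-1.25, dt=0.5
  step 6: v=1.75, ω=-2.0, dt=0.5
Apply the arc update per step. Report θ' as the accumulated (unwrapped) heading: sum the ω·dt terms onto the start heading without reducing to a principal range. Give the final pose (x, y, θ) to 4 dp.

(-2.9425, 0.2144, -1.7806)

step 1: θ'=2.8444 (R=1.3333) → pose (-3.7642, -0.8918, 2.8444)
step 2: θ'=2.0944 (R=1.5000) → pose (-2.9045, -1.5760, 2.0944)
step 3: θ'=1.3444 (R=-3.0000) → pose (-3.2298, 0.5974, 1.3444)
step 4: θ'=-0.1556 (R=-0.3333) → pose (-2.8533, 0.8519, -0.1556)
step 5: θ'=-0.7806 (R=0.6000) → pose (-3.1826, 1.0183, -0.7806)
step 6: θ'=-1.7806 (R=-0.8750) → pose (-2.9425, 0.2144, -1.7806)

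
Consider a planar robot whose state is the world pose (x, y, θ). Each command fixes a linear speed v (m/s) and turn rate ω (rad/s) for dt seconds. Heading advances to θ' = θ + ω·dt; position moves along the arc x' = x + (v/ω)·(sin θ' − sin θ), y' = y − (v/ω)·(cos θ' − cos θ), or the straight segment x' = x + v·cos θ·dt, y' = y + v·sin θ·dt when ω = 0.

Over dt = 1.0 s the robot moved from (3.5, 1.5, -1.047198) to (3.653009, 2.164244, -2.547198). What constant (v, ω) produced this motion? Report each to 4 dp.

Δθ = -2.547198 − -1.047198 = -1.500000
ω = Δθ/dt = -1.500000/1.0 = -1.5000
R = −Δy/(cos θ' − cos θ) = 0.5000
v = R·ω = 0.5000·-1.5000 = -0.7500

v = -0.7500, ω = -1.5000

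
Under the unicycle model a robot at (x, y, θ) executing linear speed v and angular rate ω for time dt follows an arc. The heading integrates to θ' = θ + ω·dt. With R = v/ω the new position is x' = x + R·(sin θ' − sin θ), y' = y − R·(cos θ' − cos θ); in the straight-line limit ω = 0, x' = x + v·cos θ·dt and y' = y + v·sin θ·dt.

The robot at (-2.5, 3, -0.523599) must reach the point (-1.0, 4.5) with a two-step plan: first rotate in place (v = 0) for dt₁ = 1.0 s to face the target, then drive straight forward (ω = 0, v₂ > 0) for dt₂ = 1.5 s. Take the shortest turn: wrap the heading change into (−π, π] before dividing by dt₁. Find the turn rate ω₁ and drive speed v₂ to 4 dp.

heading to target = atan2(4.5−3, -1−-2.5) = 0.7854
Δθ = wrap(0.7854 − -0.5236) = 1.3090; ω₁ = Δθ/dt₁ = 1.3090
distance = √((-1−-2.5)² + (4.5−3)²) = 2.1213; v₂ = distance/dt₂ = 1.4142

ω₁ = 1.3090, v₂ = 1.4142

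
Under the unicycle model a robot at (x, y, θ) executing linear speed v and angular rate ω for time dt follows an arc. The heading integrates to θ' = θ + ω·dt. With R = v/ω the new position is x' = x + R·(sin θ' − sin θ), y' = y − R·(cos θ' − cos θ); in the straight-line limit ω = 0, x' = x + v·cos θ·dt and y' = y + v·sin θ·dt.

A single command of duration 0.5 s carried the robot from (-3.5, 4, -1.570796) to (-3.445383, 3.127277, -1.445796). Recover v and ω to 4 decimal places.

v = 1.7500, ω = 0.2500

Δθ = -1.445796 − -1.570796 = 0.125000
ω = Δθ/dt = 0.125000/0.5 = 0.2500
R = −Δy/(cos θ' − cos θ) = 7.0000
v = R·ω = 7.0000·0.2500 = 1.7500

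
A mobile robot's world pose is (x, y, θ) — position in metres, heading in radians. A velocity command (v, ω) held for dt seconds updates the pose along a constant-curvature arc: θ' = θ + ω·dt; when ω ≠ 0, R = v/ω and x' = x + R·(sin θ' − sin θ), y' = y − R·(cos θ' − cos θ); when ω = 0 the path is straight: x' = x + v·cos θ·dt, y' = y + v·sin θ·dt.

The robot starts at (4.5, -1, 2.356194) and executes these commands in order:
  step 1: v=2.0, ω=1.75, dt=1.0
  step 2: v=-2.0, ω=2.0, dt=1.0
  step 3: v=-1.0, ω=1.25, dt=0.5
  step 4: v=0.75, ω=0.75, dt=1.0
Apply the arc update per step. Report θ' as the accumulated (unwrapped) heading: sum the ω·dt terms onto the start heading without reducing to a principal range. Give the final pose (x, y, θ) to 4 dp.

step 1: θ'=4.1062 (R=1.1429) → pose (2.7527, -1.1570, 4.1062)
step 2: θ'=6.1062 (R=-1.0000) → pose (2.1069, 0.3971, 6.1062)
step 3: θ'=6.7312 (R=-0.8000) → pose (1.6195, 0.3307, 6.7312)
step 4: θ'=7.4812 (R=1.0000) → pose (2.1177, 0.8678, 7.4812)

(2.1177, 0.8678, 7.4812)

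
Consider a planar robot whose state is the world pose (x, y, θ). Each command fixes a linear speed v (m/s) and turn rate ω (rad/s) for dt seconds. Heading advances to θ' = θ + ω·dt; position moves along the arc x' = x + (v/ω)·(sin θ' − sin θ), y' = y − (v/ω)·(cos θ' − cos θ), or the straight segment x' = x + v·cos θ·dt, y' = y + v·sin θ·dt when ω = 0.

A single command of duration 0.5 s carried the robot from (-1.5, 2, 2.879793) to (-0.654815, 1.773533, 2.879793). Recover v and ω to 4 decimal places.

Δθ = 2.879793 − 2.879793 = 0.000000
ω = Δθ/dt = 0.000000/0.5 = 0.0000
ω = 0 → v = (Δx·cos θ + Δy·sin θ)/dt = -1.7500

v = -1.7500, ω = 0.0000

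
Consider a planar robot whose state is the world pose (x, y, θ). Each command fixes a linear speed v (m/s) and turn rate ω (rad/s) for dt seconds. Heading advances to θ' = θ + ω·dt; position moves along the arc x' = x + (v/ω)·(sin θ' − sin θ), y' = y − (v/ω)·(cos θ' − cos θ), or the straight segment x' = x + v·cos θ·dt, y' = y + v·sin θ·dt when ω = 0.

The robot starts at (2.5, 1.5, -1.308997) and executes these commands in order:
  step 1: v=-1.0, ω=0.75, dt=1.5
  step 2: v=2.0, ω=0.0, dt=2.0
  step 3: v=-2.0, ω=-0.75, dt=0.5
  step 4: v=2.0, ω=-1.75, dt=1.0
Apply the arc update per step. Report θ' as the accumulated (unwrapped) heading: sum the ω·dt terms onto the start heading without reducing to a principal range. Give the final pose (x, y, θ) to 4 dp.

step 1: θ'=-0.1840 (R=-1.3333) → pose (1.4560, 2.4657, -0.1840)
step 2: θ'=-0.1840 (straight) → pose (5.3885, 1.7339, -0.1840)
step 3: θ'=-0.5590 (R=2.6667) → pose (4.4622, 2.0948, -0.5590)
step 4: θ'=-2.3090 (R=-1.1429) → pose (4.7014, 0.3568, -2.3090)

(4.7014, 0.3568, -2.3090)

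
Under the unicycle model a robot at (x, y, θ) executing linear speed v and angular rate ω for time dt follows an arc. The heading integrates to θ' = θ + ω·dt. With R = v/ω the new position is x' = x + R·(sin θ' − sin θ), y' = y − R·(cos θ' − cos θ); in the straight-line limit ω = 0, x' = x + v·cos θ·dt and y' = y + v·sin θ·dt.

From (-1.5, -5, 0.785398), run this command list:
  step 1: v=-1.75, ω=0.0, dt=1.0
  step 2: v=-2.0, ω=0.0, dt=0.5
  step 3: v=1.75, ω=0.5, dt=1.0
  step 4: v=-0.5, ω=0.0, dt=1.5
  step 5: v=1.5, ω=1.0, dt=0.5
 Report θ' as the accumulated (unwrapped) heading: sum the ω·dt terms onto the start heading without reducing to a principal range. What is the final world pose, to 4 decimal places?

(-2.7459, -5.4330, 1.7854)

step 1: θ'=0.7854 (straight) → pose (-2.7374, -6.2374, 0.7854)
step 2: θ'=0.7854 (straight) → pose (-3.4445, -6.9445, 0.7854)
step 3: θ'=1.2854 (R=3.5000) → pose (-2.5610, -5.4551, 1.2854)
step 4: θ'=1.2854 (straight) → pose (-2.7721, -6.1747, 1.2854)
step 5: θ'=1.7854 (R=1.5000) → pose (-2.7459, -5.4330, 1.7854)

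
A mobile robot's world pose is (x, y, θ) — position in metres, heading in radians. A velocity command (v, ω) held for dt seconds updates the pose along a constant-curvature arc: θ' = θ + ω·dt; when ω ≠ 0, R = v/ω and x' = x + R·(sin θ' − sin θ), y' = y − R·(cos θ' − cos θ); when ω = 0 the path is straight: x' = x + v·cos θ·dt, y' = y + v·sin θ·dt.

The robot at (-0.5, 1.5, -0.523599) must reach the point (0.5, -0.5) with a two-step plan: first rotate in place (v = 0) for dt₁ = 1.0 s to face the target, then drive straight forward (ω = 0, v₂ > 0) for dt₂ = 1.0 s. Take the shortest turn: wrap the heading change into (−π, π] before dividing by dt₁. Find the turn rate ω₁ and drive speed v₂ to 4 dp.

heading to target = atan2(-0.5−1.5, 0.5−-0.5) = -1.1071
Δθ = wrap(-1.1071 − -0.5236) = -0.5835; ω₁ = Δθ/dt₁ = -0.5835
distance = √((0.5−-0.5)² + (-0.5−1.5)²) = 2.2361; v₂ = distance/dt₂ = 2.2361

ω₁ = -0.5835, v₂ = 2.2361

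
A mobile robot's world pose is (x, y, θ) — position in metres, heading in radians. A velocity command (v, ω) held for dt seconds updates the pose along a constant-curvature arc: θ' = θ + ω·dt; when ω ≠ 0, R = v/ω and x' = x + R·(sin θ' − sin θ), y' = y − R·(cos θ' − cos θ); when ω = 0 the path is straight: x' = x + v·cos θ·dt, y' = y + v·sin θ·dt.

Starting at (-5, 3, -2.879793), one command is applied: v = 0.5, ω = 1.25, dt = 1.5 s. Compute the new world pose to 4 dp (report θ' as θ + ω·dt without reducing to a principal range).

(-5.2341, 2.3991, -1.0048)

θ' = -2.8798 + 1.25·1.5 = -1.0048
R = v/ω = 0.5/1.25 = 0.4000
x' = -5 + 0.4000·(sin -1.0048 − sin -2.8798) = -5.2341
y' = 3 − 0.4000·(cos -1.0048 − cos -2.8798) = 2.3991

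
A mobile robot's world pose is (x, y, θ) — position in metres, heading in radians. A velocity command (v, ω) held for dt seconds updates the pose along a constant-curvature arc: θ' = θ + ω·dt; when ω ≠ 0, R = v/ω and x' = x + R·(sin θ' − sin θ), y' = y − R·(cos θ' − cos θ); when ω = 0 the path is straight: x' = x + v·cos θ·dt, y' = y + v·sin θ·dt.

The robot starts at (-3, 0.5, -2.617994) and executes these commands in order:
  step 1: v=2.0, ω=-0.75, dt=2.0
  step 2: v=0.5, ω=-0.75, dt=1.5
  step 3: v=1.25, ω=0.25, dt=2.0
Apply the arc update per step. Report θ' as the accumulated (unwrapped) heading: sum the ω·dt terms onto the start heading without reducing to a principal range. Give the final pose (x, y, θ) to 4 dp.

(-5.8802, 4.4040, -4.7430)

step 1: θ'=-4.1180 (R=-2.6667) → pose (-6.5426, 1.3160, -4.1180)
step 2: θ'=-5.2430 (R=-0.6667) → pose (-6.5653, 2.0268, -5.2430)
step 3: θ'=-4.7430 (R=5.0000) → pose (-5.8802, 4.4040, -4.7430)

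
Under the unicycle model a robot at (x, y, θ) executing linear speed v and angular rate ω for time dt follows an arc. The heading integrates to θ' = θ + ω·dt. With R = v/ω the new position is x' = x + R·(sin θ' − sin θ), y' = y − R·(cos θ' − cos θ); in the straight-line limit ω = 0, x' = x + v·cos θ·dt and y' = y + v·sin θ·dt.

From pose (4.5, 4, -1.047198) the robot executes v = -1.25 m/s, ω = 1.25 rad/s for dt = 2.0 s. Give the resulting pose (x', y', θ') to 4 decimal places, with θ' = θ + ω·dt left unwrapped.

θ' = -1.0472 + 1.25·2.0 = 1.4528
R = v/ω = -1.25/1.25 = -1.0000
x' = 4.5 + -1.0000·(sin 1.4528 − sin -1.0472) = 2.6409
y' = 4 − -1.0000·(cos 1.4528 − cos -1.0472) = 3.6177

(2.6409, 3.6177, 1.4528)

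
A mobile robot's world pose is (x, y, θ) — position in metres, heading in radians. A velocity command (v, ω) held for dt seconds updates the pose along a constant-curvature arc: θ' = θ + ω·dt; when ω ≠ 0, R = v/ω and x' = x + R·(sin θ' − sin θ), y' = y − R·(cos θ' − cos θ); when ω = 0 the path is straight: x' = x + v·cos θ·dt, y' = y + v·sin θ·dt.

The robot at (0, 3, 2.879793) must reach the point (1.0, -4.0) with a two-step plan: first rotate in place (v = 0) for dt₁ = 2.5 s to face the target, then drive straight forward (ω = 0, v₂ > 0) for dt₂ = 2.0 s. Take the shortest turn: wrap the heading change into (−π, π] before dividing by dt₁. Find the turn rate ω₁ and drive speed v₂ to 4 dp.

ω₁ = 0.7898, v₂ = 3.5355

heading to target = atan2(-4−3, 1−0) = -1.4289
Δθ = wrap(-1.4289 − 2.8798) = 1.9745; ω₁ = Δθ/dt₁ = 0.7898
distance = √((1−0)² + (-4−3)²) = 7.0711; v₂ = distance/dt₂ = 3.5355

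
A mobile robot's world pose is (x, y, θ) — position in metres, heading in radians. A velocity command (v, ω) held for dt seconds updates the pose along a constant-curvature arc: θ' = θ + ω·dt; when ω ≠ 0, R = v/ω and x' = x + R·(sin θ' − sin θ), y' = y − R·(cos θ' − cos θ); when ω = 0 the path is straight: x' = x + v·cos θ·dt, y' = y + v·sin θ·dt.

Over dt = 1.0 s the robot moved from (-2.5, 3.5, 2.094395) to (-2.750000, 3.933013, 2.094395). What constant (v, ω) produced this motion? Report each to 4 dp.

v = 0.5000, ω = 0.0000

Δθ = 2.094395 − 2.094395 = 0.000000
ω = Δθ/dt = 0.000000/1.0 = 0.0000
ω = 0 → v = (Δx·cos θ + Δy·sin θ)/dt = 0.5000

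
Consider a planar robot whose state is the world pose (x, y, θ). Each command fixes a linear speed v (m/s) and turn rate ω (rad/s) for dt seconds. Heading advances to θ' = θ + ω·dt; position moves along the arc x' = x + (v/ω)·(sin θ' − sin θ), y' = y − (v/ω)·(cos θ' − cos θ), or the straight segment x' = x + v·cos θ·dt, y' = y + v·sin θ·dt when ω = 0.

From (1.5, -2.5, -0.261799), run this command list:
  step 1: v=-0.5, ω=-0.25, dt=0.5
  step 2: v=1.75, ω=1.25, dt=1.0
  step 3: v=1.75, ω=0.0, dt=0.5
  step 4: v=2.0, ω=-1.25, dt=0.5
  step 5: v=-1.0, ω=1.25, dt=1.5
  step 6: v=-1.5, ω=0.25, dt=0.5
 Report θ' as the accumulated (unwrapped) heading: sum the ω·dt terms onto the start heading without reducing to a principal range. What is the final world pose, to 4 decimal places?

step 1: θ'=-0.3868 (R=2.0000) → pose (1.2632, -2.4204, -0.3868)
step 2: θ'=0.8632 (R=1.4000) → pose (2.8552, -2.0338, 0.8632)
step 3: θ'=0.8632 (straight) → pose (3.4240, -1.3689, 0.8632)
step 4: θ'=0.2382 (R=-1.6000) → pose (4.2623, -0.8541, 0.2382)
step 5: θ'=2.1132 (R=-0.8000) → pose (3.7659, -2.0445, 2.1132)
step 6: θ'=2.2382 (R=-6.0000) → pose (4.1921, -2.6610, 2.2382)

(4.1921, -2.6610, 2.2382)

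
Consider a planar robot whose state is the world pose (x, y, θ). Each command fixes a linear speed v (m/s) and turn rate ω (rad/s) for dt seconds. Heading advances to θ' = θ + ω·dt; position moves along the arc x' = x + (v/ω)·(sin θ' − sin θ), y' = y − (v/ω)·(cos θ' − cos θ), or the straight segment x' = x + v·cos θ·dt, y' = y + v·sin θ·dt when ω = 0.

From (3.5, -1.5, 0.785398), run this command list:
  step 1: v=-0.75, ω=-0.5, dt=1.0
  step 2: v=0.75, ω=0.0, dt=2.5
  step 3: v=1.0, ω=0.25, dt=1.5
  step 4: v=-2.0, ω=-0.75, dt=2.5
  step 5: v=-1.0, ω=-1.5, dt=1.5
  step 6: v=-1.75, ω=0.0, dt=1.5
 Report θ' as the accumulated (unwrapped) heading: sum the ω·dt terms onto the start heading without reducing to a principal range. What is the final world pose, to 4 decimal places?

step 1: θ'=0.2854 (R=1.5000) → pose (2.8616, -1.8787, 0.2854)
step 2: θ'=0.2854 (straight) → pose (4.6608, -1.3508, 0.2854)
step 3: θ'=0.6604 (R=4.0000) → pose (5.9884, -0.6716, 0.6604)
step 4: θ'=-1.2146 (R=2.6667) → pose (1.8533, 0.5045, -1.2146)
step 5: θ'=-3.4646 (R=0.6667) → pose (2.6897, 1.3692, -3.4646)
step 6: θ'=-3.4646 (straight) → pose (5.1790, 0.5360, -3.4646)

(5.1790, 0.5360, -3.4646)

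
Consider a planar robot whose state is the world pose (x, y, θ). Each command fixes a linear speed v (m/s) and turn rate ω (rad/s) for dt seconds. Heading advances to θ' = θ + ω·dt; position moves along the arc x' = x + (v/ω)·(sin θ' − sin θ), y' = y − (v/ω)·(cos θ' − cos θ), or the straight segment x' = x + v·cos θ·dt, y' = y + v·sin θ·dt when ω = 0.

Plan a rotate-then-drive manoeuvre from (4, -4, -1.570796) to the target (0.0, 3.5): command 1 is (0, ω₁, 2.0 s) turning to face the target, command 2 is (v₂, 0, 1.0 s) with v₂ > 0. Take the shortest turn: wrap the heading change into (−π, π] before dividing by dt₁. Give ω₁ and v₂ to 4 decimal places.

heading to target = atan2(3.5−-4, 0−4) = 2.0608
Δθ = wrap(2.0608 − -1.5708) = -2.6516; ω₁ = Δθ/dt₁ = -1.3258
distance = √((0−4)² + (3.5−-4)²) = 8.5000; v₂ = distance/dt₂ = 8.5000

ω₁ = -1.3258, v₂ = 8.5000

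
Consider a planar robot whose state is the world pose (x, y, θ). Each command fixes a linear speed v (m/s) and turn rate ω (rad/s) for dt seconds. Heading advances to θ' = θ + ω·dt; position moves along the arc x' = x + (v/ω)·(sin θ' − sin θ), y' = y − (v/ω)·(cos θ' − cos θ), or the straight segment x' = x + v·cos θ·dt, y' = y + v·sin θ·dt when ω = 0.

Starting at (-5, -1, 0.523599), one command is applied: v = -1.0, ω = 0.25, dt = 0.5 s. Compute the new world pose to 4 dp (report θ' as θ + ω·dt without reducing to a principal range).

(-5.4163, -1.2764, 0.6486)

θ' = 0.5236 + 0.25·0.5 = 0.6486
R = v/ω = -1.0/0.25 = -4.0000
x' = -5 + -4.0000·(sin 0.6486 − sin 0.5236) = -5.4163
y' = -1 − -4.0000·(cos 0.6486 − cos 0.5236) = -1.2764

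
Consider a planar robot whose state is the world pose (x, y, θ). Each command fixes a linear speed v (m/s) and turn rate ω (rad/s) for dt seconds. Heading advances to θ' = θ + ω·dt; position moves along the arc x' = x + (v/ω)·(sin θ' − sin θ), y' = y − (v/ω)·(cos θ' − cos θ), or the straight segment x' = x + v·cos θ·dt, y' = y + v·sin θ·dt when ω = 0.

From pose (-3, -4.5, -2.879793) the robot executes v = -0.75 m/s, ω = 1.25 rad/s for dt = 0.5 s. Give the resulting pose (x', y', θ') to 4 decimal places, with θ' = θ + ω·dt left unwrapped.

(-2.6903, -4.2996, -2.2548)

θ' = -2.8798 + 1.25·0.5 = -2.2548
R = v/ω = -0.75/1.25 = -0.6000
x' = -3 + -0.6000·(sin -2.2548 − sin -2.8798) = -2.6903
y' = -4.5 − -0.6000·(cos -2.2548 − cos -2.8798) = -4.2996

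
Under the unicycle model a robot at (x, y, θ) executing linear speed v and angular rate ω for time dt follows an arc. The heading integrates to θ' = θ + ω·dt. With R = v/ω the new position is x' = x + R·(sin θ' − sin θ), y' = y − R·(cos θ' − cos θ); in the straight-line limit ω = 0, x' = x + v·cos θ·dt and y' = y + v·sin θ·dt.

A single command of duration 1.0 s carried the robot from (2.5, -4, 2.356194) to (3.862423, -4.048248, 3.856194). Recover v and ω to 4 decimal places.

Δθ = 3.856194 − 2.356194 = 1.500000
ω = Δθ/dt = 1.500000/1.0 = 1.5000
R = Δx/(sin θ' − sin θ) = -1.0000
v = R·ω = -1.0000·1.5000 = -1.5000

v = -1.5000, ω = 1.5000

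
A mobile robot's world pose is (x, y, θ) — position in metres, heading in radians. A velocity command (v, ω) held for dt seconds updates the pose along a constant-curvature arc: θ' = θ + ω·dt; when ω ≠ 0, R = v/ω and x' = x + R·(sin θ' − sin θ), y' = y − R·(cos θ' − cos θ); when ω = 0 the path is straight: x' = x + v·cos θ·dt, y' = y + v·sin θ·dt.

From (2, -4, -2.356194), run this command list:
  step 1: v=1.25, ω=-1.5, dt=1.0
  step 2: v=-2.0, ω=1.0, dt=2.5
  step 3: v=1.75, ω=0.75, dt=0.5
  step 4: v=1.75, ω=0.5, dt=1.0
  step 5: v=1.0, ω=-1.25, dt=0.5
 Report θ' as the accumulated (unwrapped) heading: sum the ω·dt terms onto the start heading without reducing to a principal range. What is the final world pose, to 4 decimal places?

step 1: θ'=-3.8562 (R=-0.8333) → pose (0.8646, -4.0402, -3.8562)
step 2: θ'=-1.3562 (R=-2.0000) → pose (4.1294, -2.1036, -1.3562)
step 3: θ'=-0.9812 (R=2.3333) → pose (4.4698, -2.9041, -0.9812)
step 4: θ'=-0.4812 (R=3.5000) → pose (5.7590, -4.0605, -0.4812)
step 5: θ'=-1.1062 (R=-0.8000) → pose (6.1039, -4.4112, -1.1062)

(6.1039, -4.4112, -1.1062)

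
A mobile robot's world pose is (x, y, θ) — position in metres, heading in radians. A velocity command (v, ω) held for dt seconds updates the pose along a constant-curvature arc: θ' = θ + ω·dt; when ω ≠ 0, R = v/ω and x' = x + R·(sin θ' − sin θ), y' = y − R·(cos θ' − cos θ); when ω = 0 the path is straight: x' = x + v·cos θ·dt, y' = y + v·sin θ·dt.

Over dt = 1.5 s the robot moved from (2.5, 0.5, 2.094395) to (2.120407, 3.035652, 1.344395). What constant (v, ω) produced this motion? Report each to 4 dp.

Δθ = 1.344395 − 2.094395 = -0.750000
ω = Δθ/dt = -0.750000/1.5 = -0.5000
R = −Δy/(cos θ' − cos θ) = -3.5000
v = R·ω = -3.5000·-0.5000 = 1.7500

v = 1.7500, ω = -0.5000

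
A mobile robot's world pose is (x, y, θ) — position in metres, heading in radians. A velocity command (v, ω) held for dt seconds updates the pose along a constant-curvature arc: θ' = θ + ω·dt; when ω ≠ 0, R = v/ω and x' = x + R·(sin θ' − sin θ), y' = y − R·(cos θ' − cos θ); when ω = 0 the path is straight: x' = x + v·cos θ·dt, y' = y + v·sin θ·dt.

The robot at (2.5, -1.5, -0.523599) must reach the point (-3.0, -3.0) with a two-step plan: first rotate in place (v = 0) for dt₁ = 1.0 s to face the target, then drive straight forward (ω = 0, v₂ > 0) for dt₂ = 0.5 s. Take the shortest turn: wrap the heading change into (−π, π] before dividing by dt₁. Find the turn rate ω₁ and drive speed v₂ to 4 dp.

heading to target = atan2(-3−-1.5, -3−2.5) = -2.8753
Δθ = wrap(-2.8753 − -0.5236) = -2.3517; ω₁ = Δθ/dt₁ = -2.3517
distance = √((-3−2.5)² + (-3−-1.5)²) = 5.7009; v₂ = distance/dt₂ = 11.4018

ω₁ = -2.3517, v₂ = 11.4018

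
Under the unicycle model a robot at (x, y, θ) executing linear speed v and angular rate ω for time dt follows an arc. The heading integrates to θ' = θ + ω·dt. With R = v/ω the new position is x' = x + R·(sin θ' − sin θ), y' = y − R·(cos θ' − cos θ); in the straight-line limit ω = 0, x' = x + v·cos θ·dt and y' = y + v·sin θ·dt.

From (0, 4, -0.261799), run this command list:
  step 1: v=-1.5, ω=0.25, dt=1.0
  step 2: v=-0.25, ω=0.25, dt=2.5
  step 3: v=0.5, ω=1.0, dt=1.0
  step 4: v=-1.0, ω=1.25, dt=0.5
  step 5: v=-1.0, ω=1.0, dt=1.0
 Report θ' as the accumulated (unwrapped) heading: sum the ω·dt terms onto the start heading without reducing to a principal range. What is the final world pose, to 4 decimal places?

step 1: θ'=-0.0118 (R=-6.0000) → pose (-1.4821, 4.2040, -0.0118)
step 2: θ'=0.6132 (R=-1.0000) → pose (-2.0694, 4.0219, 0.6132)
step 3: θ'=1.6132 (R=0.5000) → pose (-1.8576, 4.4520, 1.6132)
step 4: θ'=2.2382 (R=-0.8000) → pose (-1.6867, 3.9908, 2.2382)
step 5: θ'=3.2382 (R=-1.0000) → pose (-0.8048, 3.6144, 3.2382)

(-0.8048, 3.6144, 3.2382)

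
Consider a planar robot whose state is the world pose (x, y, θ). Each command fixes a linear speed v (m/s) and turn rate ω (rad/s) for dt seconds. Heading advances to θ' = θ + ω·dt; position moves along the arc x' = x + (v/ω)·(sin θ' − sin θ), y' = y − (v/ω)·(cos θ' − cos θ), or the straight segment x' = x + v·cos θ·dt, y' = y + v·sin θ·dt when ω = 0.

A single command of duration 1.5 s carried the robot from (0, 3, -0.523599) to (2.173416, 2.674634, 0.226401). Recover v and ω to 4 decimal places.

Δθ = 0.226401 − -0.523599 = 0.750000
ω = Δθ/dt = 0.750000/1.5 = 0.5000
R = Δx/(sin θ' − sin θ) = 3.0000
v = R·ω = 3.0000·0.5000 = 1.5000

v = 1.5000, ω = 0.5000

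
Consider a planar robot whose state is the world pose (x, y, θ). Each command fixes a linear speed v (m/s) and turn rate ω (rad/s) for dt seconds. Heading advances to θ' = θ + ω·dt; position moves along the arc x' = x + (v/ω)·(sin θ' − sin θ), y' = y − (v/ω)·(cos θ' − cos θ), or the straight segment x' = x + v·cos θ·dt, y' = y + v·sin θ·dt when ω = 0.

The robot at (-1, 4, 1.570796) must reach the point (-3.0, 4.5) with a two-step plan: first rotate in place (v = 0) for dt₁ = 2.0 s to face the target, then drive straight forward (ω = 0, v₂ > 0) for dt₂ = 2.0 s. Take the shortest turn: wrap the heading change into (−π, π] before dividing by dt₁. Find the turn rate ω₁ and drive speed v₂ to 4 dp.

ω₁ = 0.6629, v₂ = 1.0308

heading to target = atan2(4.5−4, -3−-1) = 2.8966
Δθ = wrap(2.8966 − 1.5708) = 1.3258; ω₁ = Δθ/dt₁ = 0.6629
distance = √((-3−-1)² + (4.5−4)²) = 2.0616; v₂ = distance/dt₂ = 1.0308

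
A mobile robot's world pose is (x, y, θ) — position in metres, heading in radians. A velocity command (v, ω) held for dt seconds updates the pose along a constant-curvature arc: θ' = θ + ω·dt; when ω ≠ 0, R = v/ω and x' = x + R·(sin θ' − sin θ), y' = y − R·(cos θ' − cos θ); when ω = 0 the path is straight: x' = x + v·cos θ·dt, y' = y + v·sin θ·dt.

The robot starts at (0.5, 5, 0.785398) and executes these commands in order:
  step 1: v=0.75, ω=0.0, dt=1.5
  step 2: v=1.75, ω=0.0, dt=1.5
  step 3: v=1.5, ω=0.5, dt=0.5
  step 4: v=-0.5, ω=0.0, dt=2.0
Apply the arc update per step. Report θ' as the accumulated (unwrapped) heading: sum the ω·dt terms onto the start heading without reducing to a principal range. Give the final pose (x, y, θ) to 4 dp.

step 1: θ'=0.7854 (straight) → pose (1.2955, 5.7955, 0.7854)
step 2: θ'=0.7854 (straight) → pose (3.1517, 7.6516, 0.7854)
step 3: θ'=1.0354 (R=3.0000) → pose (3.6105, 8.2424, 1.0354)
step 4: θ'=1.0354 (straight) → pose (3.1003, 7.3824, 1.0354)

(3.1003, 7.3824, 1.0354)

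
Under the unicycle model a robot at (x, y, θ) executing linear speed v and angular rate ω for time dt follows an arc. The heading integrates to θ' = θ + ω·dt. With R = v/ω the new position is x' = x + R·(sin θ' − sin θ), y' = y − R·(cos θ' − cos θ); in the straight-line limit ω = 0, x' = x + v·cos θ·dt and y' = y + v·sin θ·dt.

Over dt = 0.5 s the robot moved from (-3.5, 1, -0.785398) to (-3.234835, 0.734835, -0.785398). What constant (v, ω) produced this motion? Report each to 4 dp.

v = 0.7500, ω = 0.0000

Δθ = -0.785398 − -0.785398 = 0.000000
ω = Δθ/dt = 0.000000/0.5 = 0.0000
ω = 0 → v = (Δx·cos θ + Δy·sin θ)/dt = 0.7500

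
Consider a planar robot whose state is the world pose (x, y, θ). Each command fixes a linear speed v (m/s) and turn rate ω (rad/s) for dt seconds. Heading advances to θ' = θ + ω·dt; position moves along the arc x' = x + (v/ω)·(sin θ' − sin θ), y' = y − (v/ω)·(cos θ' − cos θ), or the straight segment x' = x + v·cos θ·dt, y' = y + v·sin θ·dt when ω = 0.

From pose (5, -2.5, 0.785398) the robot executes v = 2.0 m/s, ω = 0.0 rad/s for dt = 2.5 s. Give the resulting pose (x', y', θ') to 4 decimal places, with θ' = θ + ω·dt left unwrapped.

θ' = 0.7854 + 0.0·2.5 = 0.7854
ω = 0 → straight: x' = 5 + 2.0·cos(0.7854)·2.5 = 8.5355
y' = -2.5 + 2.0·sin(0.7854)·2.5 = 1.0355

(8.5355, 1.0355, 0.7854)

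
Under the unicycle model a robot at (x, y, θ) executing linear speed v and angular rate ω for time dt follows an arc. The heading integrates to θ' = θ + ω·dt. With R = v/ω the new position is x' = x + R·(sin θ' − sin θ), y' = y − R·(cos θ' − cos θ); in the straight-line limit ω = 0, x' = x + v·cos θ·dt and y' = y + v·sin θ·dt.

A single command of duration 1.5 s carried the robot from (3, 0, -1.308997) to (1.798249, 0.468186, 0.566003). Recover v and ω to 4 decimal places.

Δθ = 0.566003 − -1.308997 = 1.875000
ω = Δθ/dt = 1.875000/1.5 = 1.2500
R = Δx/(sin θ' − sin θ) = -0.8000
v = R·ω = -0.8000·1.2500 = -1.0000

v = -1.0000, ω = 1.2500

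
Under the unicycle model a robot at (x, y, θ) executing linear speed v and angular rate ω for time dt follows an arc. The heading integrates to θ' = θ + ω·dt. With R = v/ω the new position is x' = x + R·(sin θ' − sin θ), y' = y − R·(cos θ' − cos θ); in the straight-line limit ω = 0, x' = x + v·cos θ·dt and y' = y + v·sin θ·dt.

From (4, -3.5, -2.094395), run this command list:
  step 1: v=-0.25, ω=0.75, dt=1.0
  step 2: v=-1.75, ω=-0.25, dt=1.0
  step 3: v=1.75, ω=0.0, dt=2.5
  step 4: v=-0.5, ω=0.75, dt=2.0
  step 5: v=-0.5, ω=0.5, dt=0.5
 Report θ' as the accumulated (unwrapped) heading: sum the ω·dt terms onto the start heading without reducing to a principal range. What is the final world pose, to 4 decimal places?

step 1: θ'=-1.3444 (R=-0.3333) → pose (4.0362, -3.2585, -1.3444)
step 2: θ'=-1.5944 (R=7.0000) → pose (3.8595, -1.5220, -1.5944)
step 3: θ'=-1.5944 (straight) → pose (3.7562, -5.8958, -1.5944)
step 4: θ'=-0.0944 (R=-0.6667) → pose (3.1526, -5.2164, -0.0944)
step 5: θ'=0.1556 (R=-1.0000) → pose (2.9034, -5.2240, 0.1556)

(2.9034, -5.2240, 0.1556)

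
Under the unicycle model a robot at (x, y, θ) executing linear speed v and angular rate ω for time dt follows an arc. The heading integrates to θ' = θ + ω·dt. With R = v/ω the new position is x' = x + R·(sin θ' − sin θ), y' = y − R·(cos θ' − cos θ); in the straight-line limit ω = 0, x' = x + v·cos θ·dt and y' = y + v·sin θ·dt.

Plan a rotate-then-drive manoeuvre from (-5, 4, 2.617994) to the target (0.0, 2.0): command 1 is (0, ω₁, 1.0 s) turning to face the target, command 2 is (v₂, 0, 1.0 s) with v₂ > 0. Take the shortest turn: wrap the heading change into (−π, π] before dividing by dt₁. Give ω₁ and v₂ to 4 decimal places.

heading to target = atan2(2−4, 0−-5) = -0.3805
Δθ = wrap(-0.3805 − 2.6180) = -2.9985; ω₁ = Δθ/dt₁ = -2.9985
distance = √((0−-5)² + (2−4)²) = 5.3852; v₂ = distance/dt₂ = 5.3852

ω₁ = -2.9985, v₂ = 5.3852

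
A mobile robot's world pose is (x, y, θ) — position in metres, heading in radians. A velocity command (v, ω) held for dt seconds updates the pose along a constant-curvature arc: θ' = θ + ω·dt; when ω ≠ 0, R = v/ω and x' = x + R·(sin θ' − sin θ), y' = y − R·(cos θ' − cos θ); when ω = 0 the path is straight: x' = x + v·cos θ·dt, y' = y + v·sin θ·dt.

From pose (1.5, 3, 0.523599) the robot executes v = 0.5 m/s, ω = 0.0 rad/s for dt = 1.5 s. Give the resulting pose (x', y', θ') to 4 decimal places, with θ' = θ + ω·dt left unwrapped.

(2.1495, 3.3750, 0.5236)

θ' = 0.5236 + 0.0·1.5 = 0.5236
ω = 0 → straight: x' = 1.5 + 0.5·cos(0.5236)·1.5 = 2.1495
y' = 3 + 0.5·sin(0.5236)·1.5 = 3.3750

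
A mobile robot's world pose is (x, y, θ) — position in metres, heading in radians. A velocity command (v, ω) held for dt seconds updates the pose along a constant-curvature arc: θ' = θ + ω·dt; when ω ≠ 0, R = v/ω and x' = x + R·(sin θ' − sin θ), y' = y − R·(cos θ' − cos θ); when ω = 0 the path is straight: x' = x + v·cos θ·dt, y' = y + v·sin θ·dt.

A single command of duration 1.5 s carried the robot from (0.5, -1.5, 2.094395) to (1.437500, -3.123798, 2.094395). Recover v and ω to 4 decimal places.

v = -1.2500, ω = 0.0000

Δθ = 2.094395 − 2.094395 = 0.000000
ω = Δθ/dt = 0.000000/1.5 = 0.0000
ω = 0 → v = (Δx·cos θ + Δy·sin θ)/dt = -1.2500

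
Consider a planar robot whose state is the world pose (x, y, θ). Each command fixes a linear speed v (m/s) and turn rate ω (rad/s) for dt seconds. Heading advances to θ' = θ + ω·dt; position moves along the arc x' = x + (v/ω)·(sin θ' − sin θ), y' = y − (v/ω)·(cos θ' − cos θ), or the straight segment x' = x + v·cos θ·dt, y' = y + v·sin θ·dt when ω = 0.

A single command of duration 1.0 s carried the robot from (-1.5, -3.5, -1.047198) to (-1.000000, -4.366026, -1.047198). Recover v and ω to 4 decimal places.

v = 1.0000, ω = 0.0000

Δθ = -1.047198 − -1.047198 = 0.000000
ω = Δθ/dt = 0.000000/1.0 = 0.0000
ω = 0 → v = (Δx·cos θ + Δy·sin θ)/dt = 1.0000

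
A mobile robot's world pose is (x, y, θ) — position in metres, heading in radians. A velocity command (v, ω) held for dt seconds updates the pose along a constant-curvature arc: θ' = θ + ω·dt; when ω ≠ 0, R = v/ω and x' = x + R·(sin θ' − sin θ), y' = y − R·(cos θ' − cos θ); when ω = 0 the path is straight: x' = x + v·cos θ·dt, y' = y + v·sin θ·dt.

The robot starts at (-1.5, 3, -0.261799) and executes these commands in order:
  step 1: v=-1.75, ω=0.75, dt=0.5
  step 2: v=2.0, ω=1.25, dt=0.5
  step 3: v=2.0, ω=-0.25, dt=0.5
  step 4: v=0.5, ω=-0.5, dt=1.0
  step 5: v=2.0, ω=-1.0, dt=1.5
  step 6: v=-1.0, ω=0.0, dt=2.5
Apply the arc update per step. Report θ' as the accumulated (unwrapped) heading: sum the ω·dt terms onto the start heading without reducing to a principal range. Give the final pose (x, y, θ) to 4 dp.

step 1: θ'=0.1132 (R=-2.3333) → pose (-2.3675, 3.0646, 0.1132)
step 2: θ'=0.7382 (R=1.6000) → pose (-1.4715, 3.4708, 0.7382)
step 3: θ'=0.6132 (R=-8.0000) → pose (-0.6917, 4.0959, 0.6132)
step 4: θ'=0.1132 (R=-1.0000) → pose (-0.2292, 4.2717, 0.1132)
step 5: θ'=-1.3868 (R=-2.0000) → pose (1.9630, 2.6504, -1.3868)
step 6: θ'=-1.3868 (straight) → pose (1.5056, 5.1082, -1.3868)

(1.5056, 5.1082, -1.3868)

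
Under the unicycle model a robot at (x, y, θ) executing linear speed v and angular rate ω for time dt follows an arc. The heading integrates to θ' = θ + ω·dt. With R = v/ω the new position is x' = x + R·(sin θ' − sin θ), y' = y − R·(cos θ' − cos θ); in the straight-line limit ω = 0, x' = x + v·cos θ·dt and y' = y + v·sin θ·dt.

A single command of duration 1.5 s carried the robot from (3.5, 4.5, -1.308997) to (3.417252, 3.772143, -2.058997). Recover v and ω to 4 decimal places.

v = 0.5000, ω = -0.5000

Δθ = -2.058997 − -1.308997 = -0.750000
ω = Δθ/dt = -0.750000/1.5 = -0.5000
R = −Δy/(cos θ' − cos θ) = -1.0000
v = R·ω = -1.0000·-0.5000 = 0.5000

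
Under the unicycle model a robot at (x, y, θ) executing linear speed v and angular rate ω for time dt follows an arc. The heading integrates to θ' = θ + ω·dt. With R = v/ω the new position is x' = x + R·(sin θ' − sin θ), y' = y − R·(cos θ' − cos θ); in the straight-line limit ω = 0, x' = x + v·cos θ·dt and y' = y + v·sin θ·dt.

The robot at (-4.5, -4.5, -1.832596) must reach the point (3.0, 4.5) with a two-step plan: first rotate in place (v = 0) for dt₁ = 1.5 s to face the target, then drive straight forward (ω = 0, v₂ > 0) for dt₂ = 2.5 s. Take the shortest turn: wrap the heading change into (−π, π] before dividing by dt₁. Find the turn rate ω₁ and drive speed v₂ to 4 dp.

ω₁ = 1.8058, v₂ = 4.6861

heading to target = atan2(4.5−-4.5, 3−-4.5) = 0.8761
Δθ = wrap(0.8761 − -1.8326) = 2.7087; ω₁ = Δθ/dt₁ = 1.8058
distance = √((3−-4.5)² + (4.5−-4.5)²) = 11.7154; v₂ = distance/dt₂ = 4.6861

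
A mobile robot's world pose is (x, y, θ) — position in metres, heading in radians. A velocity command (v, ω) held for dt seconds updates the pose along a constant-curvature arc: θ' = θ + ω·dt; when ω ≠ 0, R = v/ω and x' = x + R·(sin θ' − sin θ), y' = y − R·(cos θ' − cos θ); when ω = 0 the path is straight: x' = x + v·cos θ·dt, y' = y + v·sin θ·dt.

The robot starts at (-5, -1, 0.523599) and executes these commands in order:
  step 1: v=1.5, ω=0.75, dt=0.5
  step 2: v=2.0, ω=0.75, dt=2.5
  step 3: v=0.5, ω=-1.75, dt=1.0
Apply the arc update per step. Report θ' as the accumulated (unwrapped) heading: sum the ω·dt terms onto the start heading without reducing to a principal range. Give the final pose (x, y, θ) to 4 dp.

(-5.7035, 4.0506, 1.0236)

step 1: θ'=0.8986 (R=2.0000) → pose (-4.4351, -0.5134, 0.8986)
step 2: θ'=2.7736 (R=2.6667) → pose (-5.5623, 3.6353, 2.7736)
step 3: θ'=1.0236 (R=-0.2857) → pose (-5.7035, 4.0506, 1.0236)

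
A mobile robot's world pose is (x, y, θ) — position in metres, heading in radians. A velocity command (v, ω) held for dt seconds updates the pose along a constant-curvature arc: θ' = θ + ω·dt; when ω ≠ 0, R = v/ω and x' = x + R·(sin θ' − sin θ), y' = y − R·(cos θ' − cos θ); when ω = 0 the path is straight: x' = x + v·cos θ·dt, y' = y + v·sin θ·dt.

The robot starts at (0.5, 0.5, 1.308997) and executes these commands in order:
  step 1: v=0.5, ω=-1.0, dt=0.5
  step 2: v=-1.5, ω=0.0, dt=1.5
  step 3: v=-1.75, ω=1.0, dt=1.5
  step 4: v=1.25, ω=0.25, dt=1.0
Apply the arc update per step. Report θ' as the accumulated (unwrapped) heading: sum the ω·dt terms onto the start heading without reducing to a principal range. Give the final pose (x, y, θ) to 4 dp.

(-1.9074, -2.4876, 2.5590)

step 1: θ'=0.8090 (R=-0.5000) → pose (0.6212, 0.7157, 0.8090)
step 2: θ'=0.8090 (straight) → pose (-0.9318, -0.9124, 0.8090)
step 3: θ'=2.3090 (R=-1.7500) → pose (-0.9600, -3.2980, 2.3090)
step 4: θ'=2.5590 (R=5.0000) → pose (-1.9074, -2.4876, 2.5590)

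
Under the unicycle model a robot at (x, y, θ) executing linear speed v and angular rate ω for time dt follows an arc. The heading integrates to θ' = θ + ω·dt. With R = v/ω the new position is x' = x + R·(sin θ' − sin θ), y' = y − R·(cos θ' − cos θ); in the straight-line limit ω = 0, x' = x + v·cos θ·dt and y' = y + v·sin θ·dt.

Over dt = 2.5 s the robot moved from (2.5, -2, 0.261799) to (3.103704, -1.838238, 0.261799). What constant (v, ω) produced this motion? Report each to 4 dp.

v = 0.2500, ω = 0.0000

Δθ = 0.261799 − 0.261799 = 0.000000
ω = Δθ/dt = 0.000000/2.5 = 0.0000
ω = 0 → v = (Δx·cos θ + Δy·sin θ)/dt = 0.2500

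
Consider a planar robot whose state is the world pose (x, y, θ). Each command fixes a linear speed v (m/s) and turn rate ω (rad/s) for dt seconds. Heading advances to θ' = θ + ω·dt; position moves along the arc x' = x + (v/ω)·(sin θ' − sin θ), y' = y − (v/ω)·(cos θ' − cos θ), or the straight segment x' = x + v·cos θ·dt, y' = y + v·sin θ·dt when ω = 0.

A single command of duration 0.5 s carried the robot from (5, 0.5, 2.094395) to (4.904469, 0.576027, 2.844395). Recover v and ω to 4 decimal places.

Δθ = 2.844395 − 2.094395 = 0.750000
ω = Δθ/dt = 0.750000/0.5 = 1.5000
R = Δx/(sin θ' − sin θ) = 0.1667
v = R·ω = 0.1667·1.5000 = 0.2500

v = 0.2500, ω = 1.5000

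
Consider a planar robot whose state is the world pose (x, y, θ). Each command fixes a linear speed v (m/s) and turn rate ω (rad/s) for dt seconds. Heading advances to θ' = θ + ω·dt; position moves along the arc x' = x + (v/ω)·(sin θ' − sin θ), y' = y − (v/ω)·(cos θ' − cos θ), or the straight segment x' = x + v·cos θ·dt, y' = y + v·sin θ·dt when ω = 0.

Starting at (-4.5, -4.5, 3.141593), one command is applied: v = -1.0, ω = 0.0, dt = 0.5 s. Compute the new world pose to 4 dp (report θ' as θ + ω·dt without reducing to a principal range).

θ' = 3.1416 + 0.0·0.5 = 3.1416
ω = 0 → straight: x' = -4.5 + -1.0·cos(3.1416)·0.5 = -4.0000
y' = -4.5 + -1.0·sin(3.1416)·0.5 = -4.5000

(-4.0000, -4.5000, 3.1416)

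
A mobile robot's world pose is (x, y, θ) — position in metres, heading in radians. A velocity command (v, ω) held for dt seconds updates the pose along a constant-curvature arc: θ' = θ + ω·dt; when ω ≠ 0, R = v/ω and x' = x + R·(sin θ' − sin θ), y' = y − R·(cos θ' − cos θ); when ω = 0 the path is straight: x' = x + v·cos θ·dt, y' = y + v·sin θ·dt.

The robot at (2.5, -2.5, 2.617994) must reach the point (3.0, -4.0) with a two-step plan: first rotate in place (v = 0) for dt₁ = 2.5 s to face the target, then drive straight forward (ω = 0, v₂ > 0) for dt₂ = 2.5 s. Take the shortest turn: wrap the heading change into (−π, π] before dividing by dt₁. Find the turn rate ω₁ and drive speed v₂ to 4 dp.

ω₁ = 0.9665, v₂ = 0.6325

heading to target = atan2(-4−-2.5, 3−2.5) = -1.2490
Δθ = wrap(-1.2490 − 2.6180) = 2.4161; ω₁ = Δθ/dt₁ = 0.9665
distance = √((3−2.5)² + (-4−-2.5)²) = 1.5811; v₂ = distance/dt₂ = 0.6325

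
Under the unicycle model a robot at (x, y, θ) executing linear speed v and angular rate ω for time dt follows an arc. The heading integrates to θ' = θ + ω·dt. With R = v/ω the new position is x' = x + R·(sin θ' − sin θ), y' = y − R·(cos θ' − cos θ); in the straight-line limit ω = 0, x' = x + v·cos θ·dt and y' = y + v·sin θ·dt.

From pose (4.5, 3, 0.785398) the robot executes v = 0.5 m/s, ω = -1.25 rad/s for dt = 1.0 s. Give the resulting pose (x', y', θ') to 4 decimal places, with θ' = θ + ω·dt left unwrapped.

(4.9621, 3.0748, -0.4646)

θ' = 0.7854 + -1.25·1.0 = -0.4646
R = v/ω = 0.5/-1.25 = -0.4000
x' = 4.5 + -0.4000·(sin -0.4646 − sin 0.7854) = 4.9621
y' = 3 − -0.4000·(cos -0.4646 − cos 0.7854) = 3.0748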